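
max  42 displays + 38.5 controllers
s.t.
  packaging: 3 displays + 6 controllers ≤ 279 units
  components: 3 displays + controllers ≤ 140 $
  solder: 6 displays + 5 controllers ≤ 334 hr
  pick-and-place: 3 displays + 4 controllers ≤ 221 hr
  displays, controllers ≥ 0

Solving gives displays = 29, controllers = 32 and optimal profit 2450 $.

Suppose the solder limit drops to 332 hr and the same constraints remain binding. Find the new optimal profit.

Check each constraint at x*: packaging 279/279 (tight); components 119/140 (slack 21); solder 334/334 (tight); pick-and-place 215/221 (slack 6).
Slack constraints have shadow price 0 (complementary slackness).
The binding rows give the dual system: 3·y_packaging + 6·y_solder = 42 and 6·y_packaging + 5·y_solder = 38.5.
→ y_packaging = 1 and y_solder = 6.5.
Δz = y_solder·Δb = 6.5 × (-2) = -13, so new z* = 2450 − 13 = 2437.

2437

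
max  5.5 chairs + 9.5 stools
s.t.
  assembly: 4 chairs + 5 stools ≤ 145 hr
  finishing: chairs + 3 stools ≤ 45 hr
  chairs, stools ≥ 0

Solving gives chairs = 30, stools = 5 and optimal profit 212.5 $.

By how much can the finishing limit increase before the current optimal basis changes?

Binding constraints: assembly, finishing. The basis is B = [[4,5],[1,3]] with det 7.
Per unit increase in finishing, x* moves by d = (-0.7143, 0.5714).
The basis stays optimal until chairs reaches 0; allowable increase = 42 hr.

42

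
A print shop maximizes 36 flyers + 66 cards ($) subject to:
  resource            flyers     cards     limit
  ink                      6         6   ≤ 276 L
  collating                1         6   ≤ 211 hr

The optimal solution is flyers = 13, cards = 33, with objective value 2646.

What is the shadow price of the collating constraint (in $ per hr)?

At the optimum: ink uses 276 of 276 (binding); collating uses 211 of 211 (binding).
Dual feasibility on the basic columns requires 6·y_ink + 1·y_collating = 36, 6·y_ink + 6·y_collating = 66.
→ y_ink = 5 and y_collating = 6.
Shadow price of collating = 6.

6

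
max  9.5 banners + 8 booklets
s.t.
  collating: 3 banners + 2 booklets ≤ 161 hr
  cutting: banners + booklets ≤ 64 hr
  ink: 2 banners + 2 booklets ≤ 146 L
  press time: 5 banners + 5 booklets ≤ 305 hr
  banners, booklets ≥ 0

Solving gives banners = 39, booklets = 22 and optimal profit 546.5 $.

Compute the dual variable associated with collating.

Binding: collating and press time. Non-binding: cutting (3 unused), ink (24 unused).
Since cutting, ink are not tight, their duals are 0.
Dual feasibility on the basic columns requires 3·y_collating + 5·y_press time = 9.5, 2·y_collating + 5·y_press time = 8.
Solving: y_collating = 1.5, y_press time = 1.
Shadow price of collating = 1.5.

1.5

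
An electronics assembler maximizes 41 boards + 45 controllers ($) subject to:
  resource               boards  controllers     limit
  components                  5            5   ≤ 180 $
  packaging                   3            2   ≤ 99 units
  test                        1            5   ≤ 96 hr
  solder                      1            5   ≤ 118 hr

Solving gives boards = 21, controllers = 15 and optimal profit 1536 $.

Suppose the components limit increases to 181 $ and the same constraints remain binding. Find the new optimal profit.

At the optimum: components uses 180 of 180 (binding); packaging uses 93 of 99 (slack = 6); test uses 96 of 96 (binding); solder uses 96 of 118 (slack = 22).
By complementary slackness, y = 0 for the non-binding constraints.
Dual feasibility on the basic columns requires 5·y_components + 1·y_test = 41, 5·y_components + 5·y_test = 45.
This yields shadow prices y_components = 8, y_test = 1.
Δz = y_components·Δb = 8 × (1) = 8, so new z* = 1536 + 8 = 1544.

1544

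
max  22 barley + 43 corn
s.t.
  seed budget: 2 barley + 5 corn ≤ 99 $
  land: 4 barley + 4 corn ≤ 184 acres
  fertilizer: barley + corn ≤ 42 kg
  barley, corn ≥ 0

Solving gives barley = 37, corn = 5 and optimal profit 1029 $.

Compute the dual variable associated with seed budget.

At the optimum: seed budget uses 99 of 99 (binding); land uses 168 of 184 (slack = 16); fertilizer uses 42 of 42 (binding).
Since land is not tight, its dual is 0.
The binding rows give the dual system: 2·y_seed budget + 1·y_fertilizer = 22 and 5·y_seed budget + 1·y_fertilizer = 43.
Solving: y_seed budget = 7, y_fertilizer = 8.
Shadow price of seed budget = 7.

7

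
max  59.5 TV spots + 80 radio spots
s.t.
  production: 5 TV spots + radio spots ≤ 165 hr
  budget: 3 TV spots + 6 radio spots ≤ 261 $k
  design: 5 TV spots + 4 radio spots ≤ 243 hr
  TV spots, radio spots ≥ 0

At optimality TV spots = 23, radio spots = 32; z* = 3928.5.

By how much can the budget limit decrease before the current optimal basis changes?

Binding constraints: budget, design. The basis is B = [[3,6],[5,4]] with det -18.
Per unit decrease in budget, x* moves by d = (0.2222, -0.2778).
The basis stays optimal until production becomes binding; allowable decrease = 21.6 $k.

21.6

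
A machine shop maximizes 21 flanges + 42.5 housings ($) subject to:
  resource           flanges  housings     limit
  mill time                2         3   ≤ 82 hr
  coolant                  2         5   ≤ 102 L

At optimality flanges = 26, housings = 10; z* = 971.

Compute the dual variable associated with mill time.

5

At the optimum: mill time uses 82 of 82 (binding); coolant uses 102 of 102 (binding).
Dual feasibility on the basic columns requires 2·y_mill time + 2·y_coolant = 21, 3·y_mill time + 5·y_coolant = 42.5.
This yields shadow prices y_mill time = 5, y_coolant = 5.5.
Shadow price of mill time = 5.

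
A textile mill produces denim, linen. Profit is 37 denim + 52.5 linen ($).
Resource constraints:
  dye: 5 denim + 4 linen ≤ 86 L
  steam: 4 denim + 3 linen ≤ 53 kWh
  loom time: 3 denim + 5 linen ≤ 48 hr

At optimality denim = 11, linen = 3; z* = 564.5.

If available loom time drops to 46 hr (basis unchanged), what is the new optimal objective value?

546.5

Check each constraint at x*: dye 67/86 (slack 19); steam 53/53 (tight); loom time 48/48 (tight).
Since dye is not tight, its dual is 0.
From A_Bᵀ y = c: 4·y_steam + 3·y_loom time = 37; 3·y_steam + 5·y_loom time = 52.5.
Solving: y_steam = 2.5, y_loom time = 9.
Δz = y_loom time·Δb = 9 × (-2) = -18, so new z* = 564.5 − 18 = 546.5.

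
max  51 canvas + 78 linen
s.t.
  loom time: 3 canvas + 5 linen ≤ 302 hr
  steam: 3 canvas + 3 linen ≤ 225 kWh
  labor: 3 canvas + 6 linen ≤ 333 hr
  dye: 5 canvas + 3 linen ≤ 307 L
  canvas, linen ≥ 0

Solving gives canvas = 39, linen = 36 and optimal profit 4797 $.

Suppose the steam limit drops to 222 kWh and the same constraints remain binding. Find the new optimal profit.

Binding: steam and labor. Non-binding: loom time (5 unused), dye (4 unused).
Since loom time, dye are not tight, their duals are 0.
From A_Bᵀ y = c: 3·y_steam + 3·y_labor = 51; 3·y_steam + 6·y_labor = 78.
→ y_steam = 8 and y_labor = 9.
Δz = y_steam·Δb = 8 × (-3) = -24, so new z* = 4797 − 24 = 4773.

4773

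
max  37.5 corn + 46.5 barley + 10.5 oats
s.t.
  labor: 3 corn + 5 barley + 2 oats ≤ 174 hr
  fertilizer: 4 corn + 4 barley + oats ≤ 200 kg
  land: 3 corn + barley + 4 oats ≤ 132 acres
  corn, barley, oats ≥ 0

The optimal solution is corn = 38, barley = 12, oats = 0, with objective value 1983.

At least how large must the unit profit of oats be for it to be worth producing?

Binding: labor and fertilizer. Non-binding: land (6 unused).
Since land is not tight, its dual is 0.
From A_Bᵀ y = c: 3·y_labor + 4·y_fertilizer = 37.5; 5·y_labor + 4·y_fertilizer = 46.5.
Solving: y_labor = 4.5, y_fertilizer = 6.
oats enters the basis when its profit ≥ yᵀa₃ = 4.5·2 + 6·1 = 15.

15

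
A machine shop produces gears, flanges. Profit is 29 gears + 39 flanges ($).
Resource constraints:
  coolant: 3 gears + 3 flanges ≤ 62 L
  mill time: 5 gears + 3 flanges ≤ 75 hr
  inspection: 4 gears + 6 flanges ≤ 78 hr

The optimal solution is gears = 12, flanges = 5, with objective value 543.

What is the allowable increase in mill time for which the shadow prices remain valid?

22.5

Binding constraints: mill time, inspection. The basis is B = [[5,3],[4,6]] with det 18.
Per unit increase in mill time, x* moves by d = (0.3333, -0.2222).
The basis stays optimal until flanges reaches 0; allowable increase = 22.5 hr.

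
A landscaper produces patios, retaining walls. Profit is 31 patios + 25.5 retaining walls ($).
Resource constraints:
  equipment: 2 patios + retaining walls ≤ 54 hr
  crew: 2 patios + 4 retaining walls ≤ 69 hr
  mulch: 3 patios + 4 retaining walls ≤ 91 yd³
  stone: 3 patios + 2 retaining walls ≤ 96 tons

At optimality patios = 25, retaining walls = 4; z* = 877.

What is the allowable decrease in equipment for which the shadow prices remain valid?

Binding constraints: equipment, mulch. The basis is B = [[2,1],[3,4]] with det 5.
Per unit decrease in equipment, x* moves by d = (-0.8, 0.6).
The basis stays optimal until crew becomes binding; allowable decrease = 3.75 hr.

3.75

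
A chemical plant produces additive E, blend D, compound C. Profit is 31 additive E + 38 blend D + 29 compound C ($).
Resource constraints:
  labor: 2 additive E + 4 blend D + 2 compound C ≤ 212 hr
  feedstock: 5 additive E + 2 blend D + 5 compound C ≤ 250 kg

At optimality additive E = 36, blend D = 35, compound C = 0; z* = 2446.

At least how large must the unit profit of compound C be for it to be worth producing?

31

At the optimum: labor uses 212 of 212 (binding); feedstock uses 250 of 250 (binding).
Dual feasibility on the basic columns requires 2·y_labor + 5·y_feedstock = 31, 4·y_labor + 2·y_feedstock = 38.
This yields shadow prices y_labor = 8, y_feedstock = 3.
compound C enters the basis when its profit ≥ yᵀa₃ = 8·2 + 3·5 = 31.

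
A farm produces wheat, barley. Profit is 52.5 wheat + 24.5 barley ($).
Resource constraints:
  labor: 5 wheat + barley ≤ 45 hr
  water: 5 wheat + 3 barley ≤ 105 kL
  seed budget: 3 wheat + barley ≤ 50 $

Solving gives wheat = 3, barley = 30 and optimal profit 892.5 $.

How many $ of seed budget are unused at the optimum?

seed budget used = 3·3 + 1·30 = 39; slack = 50 − 39 = 11.

11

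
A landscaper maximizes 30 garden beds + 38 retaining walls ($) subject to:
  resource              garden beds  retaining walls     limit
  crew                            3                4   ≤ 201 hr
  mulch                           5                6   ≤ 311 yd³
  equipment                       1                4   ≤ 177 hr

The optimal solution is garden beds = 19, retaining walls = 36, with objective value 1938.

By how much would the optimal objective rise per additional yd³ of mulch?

3

Check each constraint at x*: crew 201/201 (tight); mulch 311/311 (tight); equipment 163/177 (slack 14).
By complementary slackness, y = 0 for the non-binding constraint.
From A_Bᵀ y = c: 3·y_crew + 5·y_mulch = 30; 4·y_crew + 6·y_mulch = 38.
→ y_crew = 5 and y_mulch = 3.
Shadow price of mulch = 3.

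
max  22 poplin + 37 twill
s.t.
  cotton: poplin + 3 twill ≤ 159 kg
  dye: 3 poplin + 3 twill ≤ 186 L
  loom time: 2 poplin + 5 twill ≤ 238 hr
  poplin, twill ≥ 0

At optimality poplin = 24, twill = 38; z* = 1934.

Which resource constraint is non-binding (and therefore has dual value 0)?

cotton: 138/159 (slack 21)
dye: 186/186 (binding)
loom time: 238/238 (binding)
By complementary slackness, a constraint with positive slack has shadow price 0 → cotton.

cotton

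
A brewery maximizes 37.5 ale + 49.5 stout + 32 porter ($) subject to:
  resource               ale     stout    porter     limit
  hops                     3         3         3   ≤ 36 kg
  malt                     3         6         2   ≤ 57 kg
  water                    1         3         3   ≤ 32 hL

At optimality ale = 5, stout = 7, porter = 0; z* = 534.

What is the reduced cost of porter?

-1.5

At the optimum: hops uses 36 of 36 (binding); malt uses 57 of 57 (binding); water uses 26 of 32 (slack = 6).
By complementary slackness, y = 0 for the non-binding constraint.
From A_Bᵀ y = c: 3·y_hops + 3·y_malt = 37.5; 3·y_hops + 6·y_malt = 49.5.
Solving: y_hops = 8.5, y_malt = 4.
Reduced cost of porter: c₃ − yᵀa₃ = 32 − (8.5·3 + 4·2) = 32 − 33.5 = -1.5.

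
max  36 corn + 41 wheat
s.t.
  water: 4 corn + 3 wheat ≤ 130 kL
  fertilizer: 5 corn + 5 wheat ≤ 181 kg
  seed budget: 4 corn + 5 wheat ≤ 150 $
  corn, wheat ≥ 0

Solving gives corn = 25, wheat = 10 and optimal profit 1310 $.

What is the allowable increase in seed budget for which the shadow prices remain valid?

Binding constraints: water, seed budget. The basis is B = [[4,3],[4,5]] with det 8.
Per unit increase in seed budget, x* moves by d = (-0.375, 0.5).
The basis stays optimal until fertilizer becomes binding; allowable increase = 9.6 $.

9.6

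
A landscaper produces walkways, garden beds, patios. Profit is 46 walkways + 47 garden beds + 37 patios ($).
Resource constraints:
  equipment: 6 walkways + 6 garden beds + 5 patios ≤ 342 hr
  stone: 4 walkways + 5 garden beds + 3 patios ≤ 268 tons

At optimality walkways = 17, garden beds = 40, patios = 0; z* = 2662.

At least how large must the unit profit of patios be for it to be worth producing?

Both equipment and stone are binding at x*.
The binding rows give the dual system: 6·y_equipment + 4·y_stone = 46 and 6·y_equipment + 5·y_stone = 47.
This yields shadow prices y_equipment = 7, y_stone = 1.
patios enters the basis when its profit ≥ yᵀa₃ = 7·5 + 1·3 = 38.

38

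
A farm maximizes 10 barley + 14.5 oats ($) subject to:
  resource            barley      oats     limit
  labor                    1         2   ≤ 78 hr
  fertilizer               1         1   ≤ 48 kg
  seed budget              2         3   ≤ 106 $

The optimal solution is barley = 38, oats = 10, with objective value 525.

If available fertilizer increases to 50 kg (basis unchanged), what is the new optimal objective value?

At the optimum: labor uses 58 of 78 (slack = 20); fertilizer uses 48 of 48 (binding); seed budget uses 106 of 106 (binding).
Since labor is not tight, its dual is 0.
Dual feasibility on the basic columns requires 1·y_fertilizer + 2·y_seed budget = 10, 1·y_fertilizer + 3·y_seed budget = 14.5.
Solving: y_fertilizer = 1, y_seed budget = 4.5.
Δz = y_fertilizer·Δb = 1 × (2) = 2, so new z* = 525 + 2 = 527.

527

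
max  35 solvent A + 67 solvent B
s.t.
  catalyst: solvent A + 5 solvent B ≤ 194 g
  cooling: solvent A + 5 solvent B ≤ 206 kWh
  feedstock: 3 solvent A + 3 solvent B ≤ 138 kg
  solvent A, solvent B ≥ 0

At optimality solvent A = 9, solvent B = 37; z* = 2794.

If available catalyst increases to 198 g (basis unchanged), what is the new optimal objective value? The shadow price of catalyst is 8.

2826

Δb = 4, so new z* = 2794 + (8)·(4) = 2794 + 32 = 2826.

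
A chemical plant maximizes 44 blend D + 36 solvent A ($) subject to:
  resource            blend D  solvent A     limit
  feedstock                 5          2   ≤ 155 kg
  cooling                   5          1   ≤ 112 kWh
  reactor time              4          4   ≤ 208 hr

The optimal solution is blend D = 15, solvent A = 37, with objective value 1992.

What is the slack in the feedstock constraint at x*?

feedstock used = 5·15 + 2·37 = 149; slack = 155 − 149 = 6.

6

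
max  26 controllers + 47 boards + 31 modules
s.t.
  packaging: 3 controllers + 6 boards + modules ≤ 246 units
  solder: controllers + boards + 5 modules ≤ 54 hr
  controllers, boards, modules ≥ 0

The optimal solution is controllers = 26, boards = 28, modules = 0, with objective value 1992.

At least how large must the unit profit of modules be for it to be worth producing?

Check each constraint at x*: packaging 246/246 (tight); solder 54/54 (tight).
Dual feasibility on the basic columns requires 3·y_packaging + 1·y_solder = 26, 6·y_packaging + 1·y_solder = 47.
→ y_packaging = 7 and y_solder = 5.
modules enters the basis when its profit ≥ yᵀa₃ = 7·1 + 5·5 = 32.

32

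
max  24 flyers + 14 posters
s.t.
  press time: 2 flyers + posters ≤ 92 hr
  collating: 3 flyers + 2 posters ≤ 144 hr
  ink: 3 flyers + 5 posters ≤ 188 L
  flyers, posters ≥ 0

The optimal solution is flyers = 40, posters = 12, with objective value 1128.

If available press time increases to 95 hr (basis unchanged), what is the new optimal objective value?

1146

At the optimum: press time uses 92 of 92 (binding); collating uses 144 of 144 (binding); ink uses 180 of 188 (slack = 8).
Slack constraints have shadow price 0 (complementary slackness).
Dual feasibility on the basic columns requires 2·y_press time + 3·y_collating = 24, 1·y_press time + 2·y_collating = 14.
Solving: y_press time = 6, y_collating = 4.
Δz = y_press time·Δb = 6 × (3) = 18, so new z* = 1128 + 18 = 1146.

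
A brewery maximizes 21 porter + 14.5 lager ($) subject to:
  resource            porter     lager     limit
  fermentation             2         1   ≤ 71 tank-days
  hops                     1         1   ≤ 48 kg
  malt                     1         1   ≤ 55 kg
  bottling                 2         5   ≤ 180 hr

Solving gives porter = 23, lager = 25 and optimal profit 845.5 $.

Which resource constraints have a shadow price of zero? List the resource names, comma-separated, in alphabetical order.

bottling, malt

fermentation: 71/71 (binding)
hops: 48/48 (binding)
malt: 48/55 (slack 7)
bottling: 171/180 (slack 9)
By complementary slackness, a constraint with positive slack has shadow price 0 → bottling, malt.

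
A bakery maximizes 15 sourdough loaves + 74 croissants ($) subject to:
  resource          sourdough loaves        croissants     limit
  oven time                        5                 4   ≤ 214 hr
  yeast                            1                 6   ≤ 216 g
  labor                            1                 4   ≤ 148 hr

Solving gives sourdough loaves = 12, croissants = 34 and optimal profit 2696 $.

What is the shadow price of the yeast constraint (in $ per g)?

7

Binding: yeast and labor. Non-binding: oven time (18 unused).
Since oven time is not tight, its dual is 0.
From A_Bᵀ y = c: 1·y_yeast + 1·y_labor = 15; 6·y_yeast + 4·y_labor = 74.
→ y_yeast = 7 and y_labor = 8.
Shadow price of yeast = 7.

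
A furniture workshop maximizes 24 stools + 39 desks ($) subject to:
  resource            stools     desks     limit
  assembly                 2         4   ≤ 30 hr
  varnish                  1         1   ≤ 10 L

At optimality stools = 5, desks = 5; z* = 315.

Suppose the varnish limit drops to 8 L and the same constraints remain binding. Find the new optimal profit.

Both assembly and varnish are binding at x*.
Dual feasibility on the basic columns requires 2·y_assembly + 1·y_varnish = 24, 4·y_assembly + 1·y_varnish = 39.
This yields shadow prices y_assembly = 7.5, y_varnish = 9.
Δz = y_varnish·Δb = 9 × (-2) = -18, so new z* = 315 − 18 = 297.

297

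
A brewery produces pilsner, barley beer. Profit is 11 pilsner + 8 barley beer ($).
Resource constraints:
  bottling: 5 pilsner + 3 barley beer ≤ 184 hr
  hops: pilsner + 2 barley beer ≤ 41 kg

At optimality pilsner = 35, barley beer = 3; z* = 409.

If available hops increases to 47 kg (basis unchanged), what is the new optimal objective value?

415

At the optimum: bottling uses 184 of 184 (binding); hops uses 41 of 41 (binding).
From A_Bᵀ y = c: 5·y_bottling + 1·y_hops = 11; 3·y_bottling + 2·y_hops = 8.
This yields shadow prices y_bottling = 2, y_hops = 1.
Δz = y_hops·Δb = 1 × (6) = 6, so new z* = 409 + 6 = 415.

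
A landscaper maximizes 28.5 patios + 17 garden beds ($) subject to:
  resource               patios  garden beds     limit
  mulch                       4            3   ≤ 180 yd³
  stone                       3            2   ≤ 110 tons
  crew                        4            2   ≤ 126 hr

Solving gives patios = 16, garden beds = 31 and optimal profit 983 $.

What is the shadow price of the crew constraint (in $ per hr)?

At the optimum: mulch uses 157 of 180 (slack = 23); stone uses 110 of 110 (binding); crew uses 126 of 126 (binding).
Slack constraints have shadow price 0 (complementary slackness).
The binding rows give the dual system: 3·y_stone + 4·y_crew = 28.5 and 2·y_stone + 2·y_crew = 17.
Solving: y_stone = 5.5, y_crew = 3.
Shadow price of crew = 3.

3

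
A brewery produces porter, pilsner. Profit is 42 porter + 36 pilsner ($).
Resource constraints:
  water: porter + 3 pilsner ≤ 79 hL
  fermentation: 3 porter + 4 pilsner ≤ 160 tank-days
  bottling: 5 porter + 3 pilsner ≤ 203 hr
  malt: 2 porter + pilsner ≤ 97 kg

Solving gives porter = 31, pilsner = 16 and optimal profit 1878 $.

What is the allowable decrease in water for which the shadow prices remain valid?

38.4

Binding constraints: water, bottling. The basis is B = [[1,3],[5,3]] with det -12.
Per unit decrease in water, x* moves by d = (0.25, -0.4167).
The basis stays optimal until pilsner reaches 0; allowable decrease = 38.4 hL.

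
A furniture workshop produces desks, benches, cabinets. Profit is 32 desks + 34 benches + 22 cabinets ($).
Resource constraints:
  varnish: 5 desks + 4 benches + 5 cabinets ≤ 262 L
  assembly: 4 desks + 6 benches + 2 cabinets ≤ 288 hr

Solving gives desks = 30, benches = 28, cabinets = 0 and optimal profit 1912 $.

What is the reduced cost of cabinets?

-4

Check each constraint at x*: varnish 262/262 (tight); assembly 288/288 (tight).
The binding rows give the dual system: 5·y_varnish + 4·y_assembly = 32 and 4·y_varnish + 6·y_assembly = 34.
This yields shadow prices y_varnish = 4, y_assembly = 3.
Reduced cost of cabinets: c₃ − yᵀa₃ = 22 − (4·5 + 3·2) = 22 − 26 = -4.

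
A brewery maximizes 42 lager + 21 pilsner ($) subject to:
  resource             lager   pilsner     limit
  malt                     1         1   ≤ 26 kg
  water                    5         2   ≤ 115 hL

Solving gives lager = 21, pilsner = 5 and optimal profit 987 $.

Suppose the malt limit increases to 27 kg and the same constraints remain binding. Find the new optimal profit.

At the optimum: malt uses 26 of 26 (binding); water uses 115 of 115 (binding).
The binding rows give the dual system: 1·y_malt + 5·y_water = 42 and 1·y_malt + 2·y_water = 21.
→ y_malt = 7 and y_water = 7.
Δz = y_malt·Δb = 7 × (1) = 7, so new z* = 987 + 7 = 994.

994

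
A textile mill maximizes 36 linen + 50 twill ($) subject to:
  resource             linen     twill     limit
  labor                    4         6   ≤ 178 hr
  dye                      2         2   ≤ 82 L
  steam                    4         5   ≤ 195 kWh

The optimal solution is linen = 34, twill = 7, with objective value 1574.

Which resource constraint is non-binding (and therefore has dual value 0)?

steam

labor: 178/178 (binding)
dye: 82/82 (binding)
steam: 171/195 (slack 24)
By complementary slackness, a constraint with positive slack has shadow price 0 → steam.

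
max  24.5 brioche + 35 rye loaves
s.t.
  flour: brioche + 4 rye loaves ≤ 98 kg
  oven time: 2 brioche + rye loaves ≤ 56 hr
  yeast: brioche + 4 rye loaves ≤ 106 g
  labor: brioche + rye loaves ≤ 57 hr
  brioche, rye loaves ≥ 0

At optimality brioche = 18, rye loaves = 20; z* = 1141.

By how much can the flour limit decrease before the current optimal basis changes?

Binding constraints: flour, oven time. The basis is B = [[1,4],[2,1]] with det -7.
Per unit decrease in flour, x* moves by d = (0.1429, -0.2857).
The basis stays optimal until rye loaves reaches 0; allowable decrease = 70 kg.

70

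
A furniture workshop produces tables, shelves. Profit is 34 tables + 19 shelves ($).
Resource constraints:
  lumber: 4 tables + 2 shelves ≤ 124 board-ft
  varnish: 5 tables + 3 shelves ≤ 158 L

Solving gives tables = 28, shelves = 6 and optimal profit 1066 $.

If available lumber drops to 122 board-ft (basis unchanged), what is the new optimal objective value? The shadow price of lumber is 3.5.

Δb = -2, so new z* = 1066 + (3.5)·(-2) = 1066 − 7 = 1059.

1059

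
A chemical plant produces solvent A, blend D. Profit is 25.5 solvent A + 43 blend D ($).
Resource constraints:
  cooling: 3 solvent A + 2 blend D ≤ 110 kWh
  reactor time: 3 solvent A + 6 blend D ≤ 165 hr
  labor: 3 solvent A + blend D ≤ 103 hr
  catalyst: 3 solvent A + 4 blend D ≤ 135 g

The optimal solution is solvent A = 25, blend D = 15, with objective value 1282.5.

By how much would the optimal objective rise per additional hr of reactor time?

4.5

Binding: reactor time and catalyst. Non-binding: cooling (5 unused), labor (13 unused).
By complementary slackness, y = 0 for the non-binding constraints.
Dual feasibility on the basic columns requires 3·y_reactor time + 3·y_catalyst = 25.5, 6·y_reactor time + 4·y_catalyst = 43.
This yields shadow prices y_reactor time = 4.5, y_catalyst = 4.
Shadow price of reactor time = 4.5.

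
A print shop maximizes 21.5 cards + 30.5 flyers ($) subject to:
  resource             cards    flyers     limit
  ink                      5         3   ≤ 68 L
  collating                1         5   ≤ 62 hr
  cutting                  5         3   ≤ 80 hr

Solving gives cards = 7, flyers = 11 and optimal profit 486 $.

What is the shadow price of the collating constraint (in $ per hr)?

4

Binding: ink and collating. Non-binding: cutting (12 unused).
Slack constraints have shadow price 0 (complementary slackness).
The binding rows give the dual system: 5·y_ink + 1·y_collating = 21.5 and 3·y_ink + 5·y_collating = 30.5.
Solving: y_ink = 3.5, y_collating = 4.
Shadow price of collating = 4.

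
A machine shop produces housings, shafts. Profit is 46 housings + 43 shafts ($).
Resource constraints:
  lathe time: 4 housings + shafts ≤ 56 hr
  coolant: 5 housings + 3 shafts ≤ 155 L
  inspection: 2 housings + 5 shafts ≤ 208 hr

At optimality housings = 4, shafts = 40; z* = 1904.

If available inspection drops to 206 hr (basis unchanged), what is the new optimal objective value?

1890

Binding: lathe time and inspection. Non-binding: coolant (15 unused).
By complementary slackness, y = 0 for the non-binding constraint.
The binding rows give the dual system: 4·y_lathe time + 2·y_inspection = 46 and 1·y_lathe time + 5·y_inspection = 43.
Solving: y_lathe time = 8, y_inspection = 7.
Δz = y_inspection·Δb = 7 × (-2) = -14, so new z* = 1904 − 14 = 1890.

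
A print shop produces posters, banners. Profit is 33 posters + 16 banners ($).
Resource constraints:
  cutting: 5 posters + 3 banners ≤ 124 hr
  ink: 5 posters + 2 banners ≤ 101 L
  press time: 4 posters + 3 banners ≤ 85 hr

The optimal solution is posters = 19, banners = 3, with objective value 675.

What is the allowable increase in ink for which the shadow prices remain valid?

5.25

Binding constraints: ink, press time. The basis is B = [[5,2],[4,3]] with det 7.
Per unit increase in ink, x* moves by d = (0.4286, -0.5714).
The basis stays optimal until banners reaches 0; allowable increase = 5.25 L.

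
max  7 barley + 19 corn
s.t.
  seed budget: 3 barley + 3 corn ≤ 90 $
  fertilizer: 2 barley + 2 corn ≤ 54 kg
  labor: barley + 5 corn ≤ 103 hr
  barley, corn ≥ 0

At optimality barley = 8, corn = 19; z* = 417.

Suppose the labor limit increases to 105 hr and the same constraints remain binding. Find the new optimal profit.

423

Binding: fertilizer and labor. Non-binding: seed budget (9 unused).
Slack constraints have shadow price 0 (complementary slackness).
Dual feasibility on the basic columns requires 2·y_fertilizer + 1·y_labor = 7, 2·y_fertilizer + 5·y_labor = 19.
This yields shadow prices y_fertilizer = 2, y_labor = 3.
Δz = y_labor·Δb = 3 × (2) = 6, so new z* = 417 + 6 = 423.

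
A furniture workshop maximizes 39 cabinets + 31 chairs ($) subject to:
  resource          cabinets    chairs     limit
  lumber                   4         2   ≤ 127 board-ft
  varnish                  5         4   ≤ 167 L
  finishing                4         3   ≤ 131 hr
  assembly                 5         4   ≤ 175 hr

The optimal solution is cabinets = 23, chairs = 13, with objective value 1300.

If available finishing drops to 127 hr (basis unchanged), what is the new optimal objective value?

Binding: varnish and finishing. Non-binding: lumber (9 unused), assembly (8 unused).
Slack constraints have shadow price 0 (complementary slackness).
From A_Bᵀ y = c: 5·y_varnish + 4·y_finishing = 39; 4·y_varnish + 3·y_finishing = 31.
Solving: y_varnish = 7, y_finishing = 1.
Δz = y_finishing·Δb = 1 × (-4) = -4, so new z* = 1300 − 4 = 1296.

1296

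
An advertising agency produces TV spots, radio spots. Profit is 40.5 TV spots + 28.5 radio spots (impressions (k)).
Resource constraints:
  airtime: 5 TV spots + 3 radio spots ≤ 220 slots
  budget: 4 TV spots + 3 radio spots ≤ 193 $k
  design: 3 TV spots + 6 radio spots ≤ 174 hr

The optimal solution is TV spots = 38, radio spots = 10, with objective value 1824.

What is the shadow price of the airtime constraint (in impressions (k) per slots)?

At the optimum: airtime uses 220 of 220 (binding); budget uses 182 of 193 (slack = 11); design uses 174 of 174 (binding).
Since budget is not tight, its dual is 0.
From A_Bᵀ y = c: 5·y_airtime + 3·y_design = 40.5; 3·y_airtime + 6·y_design = 28.5.
Solving: y_airtime = 7.5, y_design = 1.
Shadow price of airtime = 7.5.

7.5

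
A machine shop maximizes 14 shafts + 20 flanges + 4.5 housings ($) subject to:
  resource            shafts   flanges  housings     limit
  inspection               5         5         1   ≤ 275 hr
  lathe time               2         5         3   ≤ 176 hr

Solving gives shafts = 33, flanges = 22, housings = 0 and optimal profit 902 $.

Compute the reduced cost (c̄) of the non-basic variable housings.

At the optimum: inspection uses 275 of 275 (binding); lathe time uses 176 of 176 (binding).
Dual feasibility on the basic columns requires 5·y_inspection + 2·y_lathe time = 14, 5·y_inspection + 5·y_lathe time = 20.
Solving: y_inspection = 2, y_lathe time = 2.
Reduced cost of housings: c₃ − yᵀa₃ = 4.5 − (2·1 + 2·3) = 4.5 − 8 = -3.5.

-3.5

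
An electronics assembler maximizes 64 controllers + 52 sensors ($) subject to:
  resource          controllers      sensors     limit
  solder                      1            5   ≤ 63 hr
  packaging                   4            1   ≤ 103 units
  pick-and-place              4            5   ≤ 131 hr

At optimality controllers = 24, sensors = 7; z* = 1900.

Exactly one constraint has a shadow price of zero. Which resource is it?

solder

solder: 59/63 (slack 4)
packaging: 103/103 (binding)
pick-and-place: 131/131 (binding)
By complementary slackness, a constraint with positive slack has shadow price 0 → solder.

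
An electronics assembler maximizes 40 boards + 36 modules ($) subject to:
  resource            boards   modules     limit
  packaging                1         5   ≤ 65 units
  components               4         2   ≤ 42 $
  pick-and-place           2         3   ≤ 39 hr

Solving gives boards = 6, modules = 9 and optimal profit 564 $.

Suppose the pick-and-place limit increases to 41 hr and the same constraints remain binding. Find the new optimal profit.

Check each constraint at x*: packaging 51/65 (slack 14); components 42/42 (tight); pick-and-place 39/39 (tight).
Slack constraints have shadow price 0 (complementary slackness).
From A_Bᵀ y = c: 4·y_components + 2·y_pick-and-place = 40; 2·y_components + 3·y_pick-and-place = 36.
→ y_components = 6 and y_pick-and-place = 8.
Δz = y_pick-and-place·Δb = 8 × (2) = 16, so new z* = 564 + 16 = 580.

580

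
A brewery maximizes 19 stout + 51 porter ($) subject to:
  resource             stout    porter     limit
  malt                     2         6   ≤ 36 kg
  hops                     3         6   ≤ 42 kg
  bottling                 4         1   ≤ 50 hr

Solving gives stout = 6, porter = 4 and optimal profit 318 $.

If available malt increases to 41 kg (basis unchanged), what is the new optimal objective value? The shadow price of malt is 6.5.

350.5

Δb = 5, so new z* = 318 + (6.5)·(5) = 318 + 32.5 = 350.5.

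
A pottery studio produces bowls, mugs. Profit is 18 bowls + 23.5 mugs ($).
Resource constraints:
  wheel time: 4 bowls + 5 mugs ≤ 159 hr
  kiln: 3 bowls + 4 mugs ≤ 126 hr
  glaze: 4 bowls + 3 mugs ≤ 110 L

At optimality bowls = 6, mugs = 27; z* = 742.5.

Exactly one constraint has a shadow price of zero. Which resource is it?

glaze

wheel time: 159/159 (binding)
kiln: 126/126 (binding)
glaze: 105/110 (slack 5)
By complementary slackness, a constraint with positive slack has shadow price 0 → glaze.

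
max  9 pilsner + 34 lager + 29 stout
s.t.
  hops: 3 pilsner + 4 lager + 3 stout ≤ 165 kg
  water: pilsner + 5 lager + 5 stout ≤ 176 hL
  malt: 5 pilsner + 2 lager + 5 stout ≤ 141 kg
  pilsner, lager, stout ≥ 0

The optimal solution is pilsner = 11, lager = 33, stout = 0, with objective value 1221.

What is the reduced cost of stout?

-4

Check each constraint at x*: hops 165/165 (tight); water 176/176 (tight); malt 121/141 (slack 20).
Slack constraints have shadow price 0 (complementary slackness).
Dual feasibility on the basic columns requires 3·y_hops + 1·y_water = 9, 4·y_hops + 5·y_water = 34.
Solving: y_hops = 1, y_water = 6.
Reduced cost of stout: c₃ − yᵀa₃ = 29 − (1·3 + 6·5) = 29 − 33 = -4.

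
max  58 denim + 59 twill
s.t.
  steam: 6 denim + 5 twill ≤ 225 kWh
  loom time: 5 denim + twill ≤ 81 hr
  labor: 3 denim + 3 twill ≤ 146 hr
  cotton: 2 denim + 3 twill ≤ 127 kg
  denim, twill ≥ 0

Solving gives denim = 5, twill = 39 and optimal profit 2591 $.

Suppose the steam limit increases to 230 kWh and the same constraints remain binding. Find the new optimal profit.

2626

Check each constraint at x*: steam 225/225 (tight); loom time 64/81 (slack 17); labor 132/146 (slack 14); cotton 127/127 (tight).
By complementary slackness, y = 0 for the non-binding constraints.
The binding rows give the dual system: 6·y_steam + 2·y_cotton = 58 and 5·y_steam + 3·y_cotton = 59.
Solving: y_steam = 7, y_cotton = 8.
Δz = y_steam·Δb = 7 × (5) = 35, so new z* = 2591 + 35 = 2626.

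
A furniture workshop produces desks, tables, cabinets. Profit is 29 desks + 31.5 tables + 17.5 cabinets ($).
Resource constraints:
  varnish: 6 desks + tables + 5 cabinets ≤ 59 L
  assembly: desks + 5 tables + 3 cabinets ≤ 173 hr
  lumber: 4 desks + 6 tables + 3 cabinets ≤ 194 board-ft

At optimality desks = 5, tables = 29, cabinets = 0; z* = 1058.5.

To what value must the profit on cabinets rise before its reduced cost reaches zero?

22.5

Binding: varnish and lumber. Non-binding: assembly (23 unused).
By complementary slackness, y = 0 for the non-binding constraint.
The binding rows give the dual system: 6·y_varnish + 4·y_lumber = 29 and 1·y_varnish + 6·y_lumber = 31.5.
This yields shadow prices y_varnish = 1.5, y_lumber = 5.
cabinets enters the basis when its profit ≥ yᵀa₃ = 1.5·5 + 5·3 = 22.5.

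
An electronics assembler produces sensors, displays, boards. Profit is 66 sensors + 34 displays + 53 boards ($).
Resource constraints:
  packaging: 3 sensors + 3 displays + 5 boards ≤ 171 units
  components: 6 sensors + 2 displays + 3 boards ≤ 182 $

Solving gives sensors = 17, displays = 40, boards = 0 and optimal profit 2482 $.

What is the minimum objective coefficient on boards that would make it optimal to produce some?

54

Check each constraint at x*: packaging 171/171 (tight); components 182/182 (tight).
Dual feasibility on the basic columns requires 3·y_packaging + 6·y_components = 66, 3·y_packaging + 2·y_components = 34.
Solving: y_packaging = 6, y_components = 8.
boards enters the basis when its profit ≥ yᵀa₃ = 6·5 + 8·3 = 54.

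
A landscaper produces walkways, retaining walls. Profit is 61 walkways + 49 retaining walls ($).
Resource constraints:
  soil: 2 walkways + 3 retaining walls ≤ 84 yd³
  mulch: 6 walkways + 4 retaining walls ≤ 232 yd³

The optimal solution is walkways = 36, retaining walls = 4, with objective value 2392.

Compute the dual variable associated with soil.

5

Both soil and mulch are binding at x*.
From A_Bᵀ y = c: 2·y_soil + 6·y_mulch = 61; 3·y_soil + 4·y_mulch = 49.
→ y_soil = 5 and y_mulch = 8.5.
Shadow price of soil = 5.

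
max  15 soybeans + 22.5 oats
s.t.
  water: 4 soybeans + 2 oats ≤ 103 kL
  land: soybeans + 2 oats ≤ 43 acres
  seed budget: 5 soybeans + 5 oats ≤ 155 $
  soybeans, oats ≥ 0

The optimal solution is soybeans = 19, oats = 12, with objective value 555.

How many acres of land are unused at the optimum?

land used = 1·19 + 2·12 = 43; slack = 43 − 43 = 0.

0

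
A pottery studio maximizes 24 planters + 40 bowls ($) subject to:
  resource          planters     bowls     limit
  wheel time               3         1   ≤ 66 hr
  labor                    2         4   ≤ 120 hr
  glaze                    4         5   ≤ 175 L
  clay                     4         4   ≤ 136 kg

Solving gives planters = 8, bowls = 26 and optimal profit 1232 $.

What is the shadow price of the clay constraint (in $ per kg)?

Check each constraint at x*: wheel time 50/66 (slack 16); labor 120/120 (tight); glaze 162/175 (slack 13); clay 136/136 (tight).
By complementary slackness, y = 0 for the non-binding constraints.
The binding rows give the dual system: 2·y_labor + 4·y_clay = 24 and 4·y_labor + 4·y_clay = 40.
→ y_labor = 8 and y_clay = 2.
Shadow price of clay = 2.

2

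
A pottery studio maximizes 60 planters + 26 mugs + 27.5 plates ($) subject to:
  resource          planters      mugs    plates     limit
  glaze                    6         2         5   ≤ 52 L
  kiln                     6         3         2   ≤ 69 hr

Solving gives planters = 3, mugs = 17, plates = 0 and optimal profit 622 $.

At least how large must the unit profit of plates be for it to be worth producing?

Both glaze and kiln are binding at x*.
Dual feasibility on the basic columns requires 6·y_glaze + 6·y_kiln = 60, 2·y_glaze + 3·y_kiln = 26.
→ y_glaze = 4 and y_kiln = 6.
plates enters the basis when its profit ≥ yᵀa₃ = 4·5 + 6·2 = 32.

32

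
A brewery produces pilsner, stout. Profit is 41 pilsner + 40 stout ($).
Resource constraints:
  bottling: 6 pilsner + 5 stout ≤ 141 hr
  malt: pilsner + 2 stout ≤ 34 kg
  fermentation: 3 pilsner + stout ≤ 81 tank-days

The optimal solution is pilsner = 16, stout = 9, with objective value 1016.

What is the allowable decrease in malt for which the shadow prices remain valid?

Binding constraints: bottling, malt. The basis is B = [[6,5],[1,2]] with det 7.
Per unit decrease in malt, x* moves by d = (0.7143, -0.8571).
The basis stays optimal until stout reaches 0; allowable decrease = 10.5 kg.

10.5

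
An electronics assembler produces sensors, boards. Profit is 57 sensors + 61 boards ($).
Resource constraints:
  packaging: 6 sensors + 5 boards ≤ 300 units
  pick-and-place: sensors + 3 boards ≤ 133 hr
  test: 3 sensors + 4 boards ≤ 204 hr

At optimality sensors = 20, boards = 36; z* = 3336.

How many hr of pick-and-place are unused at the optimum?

pick-and-place used = 1·20 + 3·36 = 128; slack = 133 − 128 = 5.

5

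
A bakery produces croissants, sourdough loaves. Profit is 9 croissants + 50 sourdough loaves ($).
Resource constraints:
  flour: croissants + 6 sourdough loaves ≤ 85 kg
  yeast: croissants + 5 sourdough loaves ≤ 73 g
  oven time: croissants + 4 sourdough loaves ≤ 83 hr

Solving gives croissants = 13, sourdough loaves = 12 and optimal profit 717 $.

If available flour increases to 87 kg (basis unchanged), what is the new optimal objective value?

Binding: flour and yeast. Non-binding: oven time (22 unused).
Since oven time is not tight, its dual is 0.
From A_Bᵀ y = c: 1·y_flour + 1·y_yeast = 9; 6·y_flour + 5·y_yeast = 50.
Solving: y_flour = 5, y_yeast = 4.
Δz = y_flour·Δb = 5 × (2) = 10, so new z* = 717 + 10 = 727.

727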